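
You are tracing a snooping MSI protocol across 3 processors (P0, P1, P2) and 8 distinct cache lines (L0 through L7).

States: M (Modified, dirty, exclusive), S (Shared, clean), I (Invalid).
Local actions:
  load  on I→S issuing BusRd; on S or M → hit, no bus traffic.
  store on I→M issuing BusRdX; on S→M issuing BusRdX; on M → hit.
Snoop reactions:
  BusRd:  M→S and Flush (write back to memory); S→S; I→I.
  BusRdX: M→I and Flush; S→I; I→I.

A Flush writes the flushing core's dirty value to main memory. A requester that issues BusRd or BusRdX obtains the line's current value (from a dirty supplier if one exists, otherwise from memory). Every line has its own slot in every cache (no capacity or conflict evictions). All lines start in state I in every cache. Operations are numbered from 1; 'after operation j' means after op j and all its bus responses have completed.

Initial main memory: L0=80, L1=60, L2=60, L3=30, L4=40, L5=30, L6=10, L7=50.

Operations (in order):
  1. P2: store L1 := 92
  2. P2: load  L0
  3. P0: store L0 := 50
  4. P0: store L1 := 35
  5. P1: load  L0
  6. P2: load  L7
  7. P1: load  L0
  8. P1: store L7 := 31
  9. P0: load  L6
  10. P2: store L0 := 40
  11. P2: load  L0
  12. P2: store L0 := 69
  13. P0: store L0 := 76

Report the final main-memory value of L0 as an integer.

[1] P2: store L1 := 92 | P0:I, P1:I, P2:M(92) | bus: BusRdX
[2] P2: load  L0 | P0:I, P1:I, P2:S(80) | bus: BusRd
[3] P0: store L0 := 50 | P0:M(50), P1:I, P2:I | bus: BusRdX
[4] P0: store L1 := 35 | P0:M(35), P1:I, P2:I | bus: BusRdX,Flush
[5] P1: load  L0 | P0:S(50), P1:S(50), P2:I | bus: BusRd,Flush
[6] P2: load  L7 | P0:I, P1:I, P2:S(50) | bus: BusRd
[7] P1: load  L0 | P0:S(50), P1:S(50), P2:I | bus: none
[8] P1: store L7 := 31 | P0:I, P1:M(31), P2:I | bus: BusRdX
[9] P0: load  L6 | P0:S(10), P1:I, P2:I | bus: BusRd
[10] P2: store L0 := 40 | P0:I, P1:I, P2:M(40) | bus: BusRdX
[11] P2: load  L0 | P0:I, P1:I, P2:M(40) | bus: none
[12] P2: store L0 := 69 | P0:I, P1:I, P2:M(69) | bus: none
[13] P0: store L0 := 76 | P0:M(76), P1:I, P2:I | bus: BusRdX,Flush

memory[L0] = 69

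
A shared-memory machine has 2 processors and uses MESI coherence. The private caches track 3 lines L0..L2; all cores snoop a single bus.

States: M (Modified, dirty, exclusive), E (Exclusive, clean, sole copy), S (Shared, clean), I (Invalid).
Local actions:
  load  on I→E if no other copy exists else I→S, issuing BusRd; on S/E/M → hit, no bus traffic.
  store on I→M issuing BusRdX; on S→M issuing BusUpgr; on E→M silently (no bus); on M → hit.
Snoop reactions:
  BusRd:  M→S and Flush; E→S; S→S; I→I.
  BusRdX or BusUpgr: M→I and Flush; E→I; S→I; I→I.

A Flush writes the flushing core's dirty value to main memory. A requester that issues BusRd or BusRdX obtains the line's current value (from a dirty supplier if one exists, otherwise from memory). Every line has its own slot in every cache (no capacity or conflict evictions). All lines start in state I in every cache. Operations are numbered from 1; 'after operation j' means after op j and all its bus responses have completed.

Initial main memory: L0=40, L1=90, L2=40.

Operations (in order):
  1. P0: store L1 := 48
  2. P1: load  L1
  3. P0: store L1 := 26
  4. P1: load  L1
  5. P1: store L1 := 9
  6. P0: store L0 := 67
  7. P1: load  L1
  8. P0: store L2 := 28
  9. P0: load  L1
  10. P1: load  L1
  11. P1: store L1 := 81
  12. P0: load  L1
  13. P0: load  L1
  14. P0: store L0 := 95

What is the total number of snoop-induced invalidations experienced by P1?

[1] P0: store L1 := 48 | P0:M(48), P1:I | bus: BusRdX
[2] P1: load  L1 | P0:S(48), P1:S(48) | bus: BusRd,Flush
[3] P0: store L1 := 26 | P0:M(26), P1:I | bus: BusUpgr
[4] P1: load  L1 | P0:S(26), P1:S(26) | bus: BusRd,Flush
[5] P1: store L1 := 9 | P0:I, P1:M(9) | bus: BusUpgr
[6] P0: store L0 := 67 | P0:M(67), P1:I | bus: BusRdX
[7] P1: load  L1 | P0:I, P1:M(9) | bus: none
[8] P0: store L2 := 28 | P0:M(28), P1:I | bus: BusRdX
[9] P0: load  L1 | P0:S(9), P1:S(9) | bus: BusRd,Flush
[10] P1: load  L1 | P0:S(9), P1:S(9) | bus: none
[11] P1: store L1 := 81 | P0:I, P1:M(81) | bus: BusUpgr
[12] P0: load  L1 | P0:S(81), P1:S(81) | bus: BusRd,Flush
[13] P0: load  L1 | P0:S(81), P1:S(81) | bus: none
[14] P0: store L0 := 95 | P0:M(95), P1:I | bus: none

invalidations = 1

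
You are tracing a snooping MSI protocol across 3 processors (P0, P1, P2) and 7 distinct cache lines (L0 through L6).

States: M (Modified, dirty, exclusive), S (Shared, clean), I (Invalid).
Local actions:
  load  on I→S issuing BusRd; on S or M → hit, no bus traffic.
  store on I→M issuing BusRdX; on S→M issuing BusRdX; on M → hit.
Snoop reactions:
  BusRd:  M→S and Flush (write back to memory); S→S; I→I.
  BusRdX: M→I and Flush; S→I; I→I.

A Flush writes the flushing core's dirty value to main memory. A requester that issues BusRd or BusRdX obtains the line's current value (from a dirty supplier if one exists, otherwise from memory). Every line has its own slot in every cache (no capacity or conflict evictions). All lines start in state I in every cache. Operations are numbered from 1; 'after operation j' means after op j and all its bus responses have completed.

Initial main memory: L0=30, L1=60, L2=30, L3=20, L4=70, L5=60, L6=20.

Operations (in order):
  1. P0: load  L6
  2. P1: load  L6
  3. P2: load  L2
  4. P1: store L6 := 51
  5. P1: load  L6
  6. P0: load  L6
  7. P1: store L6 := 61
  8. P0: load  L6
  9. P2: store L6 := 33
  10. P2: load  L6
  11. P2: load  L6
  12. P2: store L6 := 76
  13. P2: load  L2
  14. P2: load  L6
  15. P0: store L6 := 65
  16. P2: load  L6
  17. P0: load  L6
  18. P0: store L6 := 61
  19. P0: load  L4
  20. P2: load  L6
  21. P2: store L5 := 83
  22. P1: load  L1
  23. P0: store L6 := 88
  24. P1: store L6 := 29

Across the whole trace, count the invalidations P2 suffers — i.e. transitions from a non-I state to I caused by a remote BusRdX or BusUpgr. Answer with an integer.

invalidations = 3

[1] P0: load  L6 | P0:S(20), P1:I, P2:I | bus: BusRd
[2] P1: load  L6 | P0:S(20), P1:S(20), P2:I | bus: BusRd
[3] P2: load  L2 | P0:I, P1:I, P2:S(30) | bus: BusRd
[4] P1: store L6 := 51 | P0:I, P1:M(51), P2:I | bus: BusRdX
[5] P1: load  L6 | P0:I, P1:M(51), P2:I | bus: none
[6] P0: load  L6 | P0:S(51), P1:S(51), P2:I | bus: BusRd,Flush
[7] P1: store L6 := 61 | P0:I, P1:M(61), P2:I | bus: BusRdX
[8] P0: load  L6 | P0:S(61), P1:S(61), P2:I | bus: BusRd,Flush
[9] P2: store L6 := 33 | P0:I, P1:I, P2:M(33) | bus: BusRdX
[10] P2: load  L6 | P0:I, P1:I, P2:M(33) | bus: none
[11] P2: load  L6 | P0:I, P1:I, P2:M(33) | bus: none
[12] P2: store L6 := 76 | P0:I, P1:I, P2:M(76) | bus: none
[13] P2: load  L2 | P0:I, P1:I, P2:S(30) | bus: none
[14] P2: load  L6 | P0:I, P1:I, P2:M(76) | bus: none
[15] P0: store L6 := 65 | P0:M(65), P1:I, P2:I | bus: BusRdX,Flush
[16] P2: load  L6 | P0:S(65), P1:I, P2:S(65) | bus: BusRd,Flush
[17] P0: load  L6 | P0:S(65), P1:I, P2:S(65) | bus: none
[18] P0: store L6 := 61 | P0:M(61), P1:I, P2:I | bus: BusRdX
[19] P0: load  L4 | P0:S(70), P1:I, P2:I | bus: BusRd
[20] P2: load  L6 | P0:S(61), P1:I, P2:S(61) | bus: BusRd,Flush
[21] P2: store L5 := 83 | P0:I, P1:I, P2:M(83) | bus: BusRdX
[22] P1: load  L1 | P0:I, P1:S(60), P2:I | bus: BusRd
[23] P0: store L6 := 88 | P0:M(88), P1:I, P2:I | bus: BusRdX
[24] P1: store L6 := 29 | P0:I, P1:M(29), P2:I | bus: BusRdX,Flush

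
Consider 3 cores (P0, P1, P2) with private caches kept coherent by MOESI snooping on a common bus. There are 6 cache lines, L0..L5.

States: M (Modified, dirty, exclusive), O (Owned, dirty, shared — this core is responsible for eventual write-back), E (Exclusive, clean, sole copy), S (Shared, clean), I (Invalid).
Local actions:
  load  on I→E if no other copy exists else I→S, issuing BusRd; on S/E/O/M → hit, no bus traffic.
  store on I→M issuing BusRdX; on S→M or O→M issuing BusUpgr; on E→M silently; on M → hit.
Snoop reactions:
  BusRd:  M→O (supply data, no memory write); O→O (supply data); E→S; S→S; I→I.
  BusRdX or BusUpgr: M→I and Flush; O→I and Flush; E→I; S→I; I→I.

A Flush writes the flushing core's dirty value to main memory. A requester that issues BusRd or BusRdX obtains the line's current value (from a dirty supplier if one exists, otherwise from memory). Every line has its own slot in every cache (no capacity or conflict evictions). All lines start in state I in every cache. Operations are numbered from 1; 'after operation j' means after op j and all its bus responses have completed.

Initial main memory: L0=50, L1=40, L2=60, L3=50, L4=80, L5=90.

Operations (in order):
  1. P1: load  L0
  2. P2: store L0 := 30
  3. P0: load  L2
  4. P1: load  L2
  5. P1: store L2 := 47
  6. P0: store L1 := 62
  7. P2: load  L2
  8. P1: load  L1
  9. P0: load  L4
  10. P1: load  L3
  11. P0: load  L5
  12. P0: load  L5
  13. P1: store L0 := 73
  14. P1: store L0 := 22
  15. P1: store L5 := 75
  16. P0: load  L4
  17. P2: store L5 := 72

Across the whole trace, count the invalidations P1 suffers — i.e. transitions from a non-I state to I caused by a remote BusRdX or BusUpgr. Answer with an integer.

  op1 P1: load  L0 → I/E/I on L0; bus BusRd; mem=50
  op2 P2: store L0 := 30 → I/I/M on L0; bus BusRdX; mem=50
  op3 P0: load  L2 → E/I/I on L2; bus BusRd; mem=60
  op4 P1: load  L2 → S/S/I on L2; bus BusRd; mem=60
  op5 P1: store L2 := 47 → I/M/I on L2; bus BusUpgr; mem=60
  op6 P0: store L1 := 62 → M/I/I on L1; bus BusRdX; mem=40
  op7 P2: load  L2 → I/O/S on L2; bus BusRd; mem=60
  op8 P1: load  L1 → O/S/I on L1; bus BusRd; mem=40
  op9 P0: load  L4 → E/I/I on L4; bus BusRd; mem=80
  op10 P1: load  L3 → I/E/I on L3; bus BusRd; mem=50
  op11 P0: load  L5 → E/I/I on L5; bus BusRd; mem=90
  op12 P0: load  L5 → E/I/I on L5; bus (none); mem=90
  op13 P1: store L0 := 73 → I/M/I on L0; bus BusRdX Flush; mem=30
  op14 P1: store L0 := 22 → I/M/I on L0; bus (none); mem=30
  op15 P1: store L5 := 75 → I/M/I on L5; bus BusRdX; mem=90
  op16 P0: load  L4 → E/I/I on L4; bus (none); mem=80
  op17 P2: store L5 := 72 → I/I/M on L5; bus BusRdX Flush; mem=75

invalidations = 2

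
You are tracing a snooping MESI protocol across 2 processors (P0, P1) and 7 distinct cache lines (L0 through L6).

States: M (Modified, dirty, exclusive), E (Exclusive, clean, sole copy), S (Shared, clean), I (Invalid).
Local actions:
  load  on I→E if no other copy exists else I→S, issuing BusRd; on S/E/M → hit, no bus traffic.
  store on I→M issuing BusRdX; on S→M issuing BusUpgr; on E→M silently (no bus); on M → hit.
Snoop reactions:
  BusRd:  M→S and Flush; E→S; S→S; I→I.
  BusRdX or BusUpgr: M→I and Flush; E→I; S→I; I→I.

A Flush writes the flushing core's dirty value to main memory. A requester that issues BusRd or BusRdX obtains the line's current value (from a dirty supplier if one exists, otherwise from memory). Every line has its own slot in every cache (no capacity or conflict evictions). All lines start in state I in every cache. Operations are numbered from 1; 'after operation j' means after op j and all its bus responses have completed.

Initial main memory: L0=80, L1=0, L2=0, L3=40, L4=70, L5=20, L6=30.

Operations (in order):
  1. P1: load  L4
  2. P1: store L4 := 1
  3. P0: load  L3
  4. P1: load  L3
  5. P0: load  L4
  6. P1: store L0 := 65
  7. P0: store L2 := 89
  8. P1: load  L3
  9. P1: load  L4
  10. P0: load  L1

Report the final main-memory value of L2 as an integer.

memory[L2] = 0

step 1: P1: load  L4  ⟶  IE  (L4)  txn=BusRd  M[L4]=70
step 2: P1: store L4 := 1  ⟶  IM  (L4)  txn=∅  M[L4]=70
step 3: P0: load  L3  ⟶  EI  (L3)  txn=BusRd  M[L3]=40
step 4: P1: load  L3  ⟶  SS  (L3)  txn=BusRd  M[L3]=40
step 5: P0: load  L4  ⟶  SS  (L4)  txn=BusRd+Flush  M[L4]=1
step 6: P1: store L0 := 65  ⟶  IM  (L0)  txn=BusRdX  M[L0]=80
step 7: P0: store L2 := 89  ⟶  MI  (L2)  txn=BusRdX  M[L2]=0
step 8: P1: load  L3  ⟶  SS  (L3)  txn=∅  M[L3]=40
step 9: P1: load  L4  ⟶  SS  (L4)  txn=∅  M[L4]=1
step 10: P0: load  L1  ⟶  EI  (L1)  txn=BusRd  M[L1]=0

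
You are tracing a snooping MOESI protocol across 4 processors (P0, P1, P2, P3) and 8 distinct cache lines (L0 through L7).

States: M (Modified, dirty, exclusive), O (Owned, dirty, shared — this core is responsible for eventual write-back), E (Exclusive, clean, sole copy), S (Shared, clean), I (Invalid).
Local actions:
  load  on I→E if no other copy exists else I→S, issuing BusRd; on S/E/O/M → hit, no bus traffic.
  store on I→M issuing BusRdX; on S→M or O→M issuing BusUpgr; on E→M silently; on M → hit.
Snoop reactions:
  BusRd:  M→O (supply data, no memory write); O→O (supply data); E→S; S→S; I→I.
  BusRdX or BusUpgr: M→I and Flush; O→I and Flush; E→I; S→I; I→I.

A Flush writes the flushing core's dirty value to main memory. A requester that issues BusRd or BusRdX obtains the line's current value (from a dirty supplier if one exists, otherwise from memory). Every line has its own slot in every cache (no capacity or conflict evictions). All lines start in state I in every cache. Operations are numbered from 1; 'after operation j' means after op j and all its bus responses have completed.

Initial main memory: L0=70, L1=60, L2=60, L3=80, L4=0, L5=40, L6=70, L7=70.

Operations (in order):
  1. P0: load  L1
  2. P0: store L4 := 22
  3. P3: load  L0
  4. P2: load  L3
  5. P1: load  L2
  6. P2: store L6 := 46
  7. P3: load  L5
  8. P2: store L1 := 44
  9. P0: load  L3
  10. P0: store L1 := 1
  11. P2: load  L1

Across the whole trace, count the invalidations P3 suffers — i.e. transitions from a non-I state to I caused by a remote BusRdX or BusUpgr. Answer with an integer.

  op1 P0: load  L1 → E/I/I/I on L1; bus BusRd; mem=60
  op2 P0: store L4 := 22 → M/I/I/I on L4; bus BusRdX; mem=0
  op3 P3: load  L0 → I/I/I/E on L0; bus BusRd; mem=70
  op4 P2: load  L3 → I/I/E/I on L3; bus BusRd; mem=80
  op5 P1: load  L2 → I/E/I/I on L2; bus BusRd; mem=60
  op6 P2: store L6 := 46 → I/I/M/I on L6; bus BusRdX; mem=70
  op7 P3: load  L5 → I/I/I/E on L5; bus BusRd; mem=40
  op8 P2: store L1 := 44 → I/I/M/I on L1; bus BusRdX; mem=60
  op9 P0: load  L3 → S/I/S/I on L3; bus BusRd; mem=80
  op10 P0: store L1 := 1 → M/I/I/I on L1; bus BusRdX Flush; mem=44
  op11 P2: load  L1 → O/I/S/I on L1; bus BusRd; mem=44

invalidations = 0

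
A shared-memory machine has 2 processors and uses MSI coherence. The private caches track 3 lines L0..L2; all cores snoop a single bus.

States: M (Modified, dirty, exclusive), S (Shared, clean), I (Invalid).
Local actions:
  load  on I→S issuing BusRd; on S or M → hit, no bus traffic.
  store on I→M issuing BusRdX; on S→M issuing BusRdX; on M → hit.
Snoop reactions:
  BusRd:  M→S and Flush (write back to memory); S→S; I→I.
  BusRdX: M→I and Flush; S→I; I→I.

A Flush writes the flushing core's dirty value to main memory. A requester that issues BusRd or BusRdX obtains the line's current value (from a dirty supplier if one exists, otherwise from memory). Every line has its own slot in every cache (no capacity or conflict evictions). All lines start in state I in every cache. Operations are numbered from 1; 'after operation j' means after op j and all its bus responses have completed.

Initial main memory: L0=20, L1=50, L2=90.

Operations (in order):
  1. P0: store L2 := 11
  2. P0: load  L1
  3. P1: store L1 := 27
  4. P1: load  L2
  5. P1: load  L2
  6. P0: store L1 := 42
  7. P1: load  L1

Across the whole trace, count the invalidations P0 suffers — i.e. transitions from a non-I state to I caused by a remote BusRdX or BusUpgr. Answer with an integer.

[1] P0: store L2 := 11 | P0:M(11), P1:I | bus: BusRdX
[2] P0: load  L1 | P0:S(50), P1:I | bus: BusRd
[3] P1: store L1 := 27 | P0:I, P1:M(27) | bus: BusRdX
[4] P1: load  L2 | P0:S(11), P1:S(11) | bus: BusRd,Flush
[5] P1: load  L2 | P0:S(11), P1:S(11) | bus: none
[6] P0: store L1 := 42 | P0:M(42), P1:I | bus: BusRdX,Flush
[7] P1: load  L1 | P0:S(42), P1:S(42) | bus: BusRd,Flush

invalidations = 1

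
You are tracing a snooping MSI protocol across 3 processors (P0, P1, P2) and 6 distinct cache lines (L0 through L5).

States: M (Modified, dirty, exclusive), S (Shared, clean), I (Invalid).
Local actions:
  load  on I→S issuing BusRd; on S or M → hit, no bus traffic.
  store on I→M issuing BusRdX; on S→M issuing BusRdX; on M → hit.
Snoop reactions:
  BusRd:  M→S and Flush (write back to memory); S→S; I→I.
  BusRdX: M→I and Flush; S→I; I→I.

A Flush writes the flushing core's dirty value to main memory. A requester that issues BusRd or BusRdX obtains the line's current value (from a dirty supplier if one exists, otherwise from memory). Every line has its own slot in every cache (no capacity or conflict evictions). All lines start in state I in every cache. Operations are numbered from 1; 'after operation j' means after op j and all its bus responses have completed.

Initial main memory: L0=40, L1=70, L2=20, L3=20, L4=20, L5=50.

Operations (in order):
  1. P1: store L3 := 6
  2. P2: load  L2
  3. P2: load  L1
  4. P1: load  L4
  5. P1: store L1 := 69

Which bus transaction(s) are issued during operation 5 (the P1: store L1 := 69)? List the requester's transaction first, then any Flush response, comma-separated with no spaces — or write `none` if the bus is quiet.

[1] P1: store L3 := 6 | P0:I, P1:M(6), P2:I | bus: BusRdX
[2] P2: load  L2 | P0:I, P1:I, P2:S(20) | bus: BusRd
[3] P2: load  L1 | P0:I, P1:I, P2:S(70) | bus: BusRd
[4] P1: load  L4 | P0:I, P1:S(20), P2:I | bus: BusRd
[5] P1: store L1 := 69 | P0:I, P1:M(69), P2:I | bus: BusRdX

bus = BusRdX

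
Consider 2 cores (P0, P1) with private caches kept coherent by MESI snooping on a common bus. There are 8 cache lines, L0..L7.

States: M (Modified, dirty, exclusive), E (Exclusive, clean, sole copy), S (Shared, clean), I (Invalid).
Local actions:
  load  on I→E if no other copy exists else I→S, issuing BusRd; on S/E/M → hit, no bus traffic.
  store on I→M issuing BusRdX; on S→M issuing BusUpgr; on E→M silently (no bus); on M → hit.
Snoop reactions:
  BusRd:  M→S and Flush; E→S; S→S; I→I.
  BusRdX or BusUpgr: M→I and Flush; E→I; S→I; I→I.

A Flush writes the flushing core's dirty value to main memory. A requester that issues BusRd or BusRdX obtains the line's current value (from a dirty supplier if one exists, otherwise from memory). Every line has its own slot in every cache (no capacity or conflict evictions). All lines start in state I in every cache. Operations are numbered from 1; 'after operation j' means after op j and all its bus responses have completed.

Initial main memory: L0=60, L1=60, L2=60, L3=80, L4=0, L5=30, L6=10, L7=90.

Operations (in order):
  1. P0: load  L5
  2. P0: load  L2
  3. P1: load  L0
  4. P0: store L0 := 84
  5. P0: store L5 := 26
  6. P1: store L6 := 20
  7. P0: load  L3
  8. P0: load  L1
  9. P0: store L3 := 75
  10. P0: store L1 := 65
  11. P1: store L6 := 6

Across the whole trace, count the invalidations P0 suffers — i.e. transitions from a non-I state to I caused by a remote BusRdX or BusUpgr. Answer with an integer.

invalidations = 0

1. P0: load  L5  bus=[BusRd]  L5: P0=E P1=I  mem[L5]=30
2. P0: load  L2  bus=[BusRd]  L2: P0=E P1=I  mem[L2]=60
3. P1: load  L0  bus=[BusRd]  L0: P0=I P1=E  mem[L0]=60
4. P0: store L0 := 84  bus=[BusRdX]  L0: P0=M P1=I  mem[L0]=60
5. P0: store L5 := 26  bus=[-]  L5: P0=M P1=I  mem[L5]=30
6. P1: store L6 := 20  bus=[BusRdX]  L6: P0=I P1=M  mem[L6]=10
7. P0: load  L3  bus=[BusRd]  L3: P0=E P1=I  mem[L3]=80
8. P0: load  L1  bus=[BusRd]  L1: P0=E P1=I  mem[L1]=60
9. P0: store L3 := 75  bus=[-]  L3: P0=M P1=I  mem[L3]=80
10. P0: store L1 := 65  bus=[-]  L1: P0=M P1=I  mem[L1]=60
11. P1: store L6 := 6  bus=[-]  L6: P0=I P1=M  mem[L6]=10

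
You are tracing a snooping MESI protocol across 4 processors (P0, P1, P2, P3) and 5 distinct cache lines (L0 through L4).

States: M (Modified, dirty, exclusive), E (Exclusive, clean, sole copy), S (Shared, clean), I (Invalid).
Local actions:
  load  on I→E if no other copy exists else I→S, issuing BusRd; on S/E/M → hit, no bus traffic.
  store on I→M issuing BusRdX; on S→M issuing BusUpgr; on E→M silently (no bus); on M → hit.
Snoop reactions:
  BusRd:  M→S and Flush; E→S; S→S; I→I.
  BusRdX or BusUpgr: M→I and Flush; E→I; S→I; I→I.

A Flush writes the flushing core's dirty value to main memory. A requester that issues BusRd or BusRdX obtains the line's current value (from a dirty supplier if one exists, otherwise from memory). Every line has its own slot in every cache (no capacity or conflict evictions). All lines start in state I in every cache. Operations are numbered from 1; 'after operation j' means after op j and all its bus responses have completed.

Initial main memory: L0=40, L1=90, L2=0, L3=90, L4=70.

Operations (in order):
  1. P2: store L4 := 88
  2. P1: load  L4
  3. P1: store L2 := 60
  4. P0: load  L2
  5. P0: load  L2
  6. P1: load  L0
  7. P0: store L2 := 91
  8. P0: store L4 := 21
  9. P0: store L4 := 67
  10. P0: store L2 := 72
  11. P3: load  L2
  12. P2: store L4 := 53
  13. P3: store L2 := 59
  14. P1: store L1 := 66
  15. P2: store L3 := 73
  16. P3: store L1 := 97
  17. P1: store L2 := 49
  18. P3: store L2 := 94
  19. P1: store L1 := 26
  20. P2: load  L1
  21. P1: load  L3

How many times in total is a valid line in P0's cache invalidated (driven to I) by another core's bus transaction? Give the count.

[1] P2: store L4 := 88 | P0:I, P1:I, P2:M(88), P3:I | bus: BusRdX
[2] P1: load  L4 | P0:I, P1:S(88), P2:S(88), P3:I | bus: BusRd,Flush
[3] P1: store L2 := 60 | P0:I, P1:M(60), P2:I, P3:I | bus: BusRdX
[4] P0: load  L2 | P0:S(60), P1:S(60), P2:I, P3:I | bus: BusRd,Flush
[5] P0: load  L2 | P0:S(60), P1:S(60), P2:I, P3:I | bus: none
[6] P1: load  L0 | P0:I, P1:E(40), P2:I, P3:I | bus: BusRd
[7] P0: store L2 := 91 | P0:M(91), P1:I, P2:I, P3:I | bus: BusUpgr
[8] P0: store L4 := 21 | P0:M(21), P1:I, P2:I, P3:I | bus: BusRdX
[9] P0: store L4 := 67 | P0:M(67), P1:I, P2:I, P3:I | bus: none
[10] P0: store L2 := 72 | P0:M(72), P1:I, P2:I, P3:I | bus: none
[11] P3: load  L2 | P0:S(72), P1:I, P2:I, P3:S(72) | bus: BusRd,Flush
[12] P2: store L4 := 53 | P0:I, P1:I, P2:M(53), P3:I | bus: BusRdX,Flush
[13] P3: store L2 := 59 | P0:I, P1:I, P2:I, P3:M(59) | bus: BusUpgr
[14] P1: store L1 := 66 | P0:I, P1:M(66), P2:I, P3:I | bus: BusRdX
[15] P2: store L3 := 73 | P0:I, P1:I, P2:M(73), P3:I | bus: BusRdX
[16] P3: store L1 := 97 | P0:I, P1:I, P2:I, P3:M(97) | bus: BusRdX,Flush
[17] P1: store L2 := 49 | P0:I, P1:M(49), P2:I, P3:I | bus: BusRdX,Flush
[18] P3: store L2 := 94 | P0:I, P1:I, P2:I, P3:M(94) | bus: BusRdX,Flush
[19] P1: store L1 := 26 | P0:I, P1:M(26), P2:I, P3:I | bus: BusRdX,Flush
[20] P2: load  L1 | P0:I, P1:S(26), P2:S(26), P3:I | bus: BusRd,Flush
[21] P1: load  L3 | P0:I, P1:S(73), P2:S(73), P3:I | bus: BusRd,Flush

invalidations = 2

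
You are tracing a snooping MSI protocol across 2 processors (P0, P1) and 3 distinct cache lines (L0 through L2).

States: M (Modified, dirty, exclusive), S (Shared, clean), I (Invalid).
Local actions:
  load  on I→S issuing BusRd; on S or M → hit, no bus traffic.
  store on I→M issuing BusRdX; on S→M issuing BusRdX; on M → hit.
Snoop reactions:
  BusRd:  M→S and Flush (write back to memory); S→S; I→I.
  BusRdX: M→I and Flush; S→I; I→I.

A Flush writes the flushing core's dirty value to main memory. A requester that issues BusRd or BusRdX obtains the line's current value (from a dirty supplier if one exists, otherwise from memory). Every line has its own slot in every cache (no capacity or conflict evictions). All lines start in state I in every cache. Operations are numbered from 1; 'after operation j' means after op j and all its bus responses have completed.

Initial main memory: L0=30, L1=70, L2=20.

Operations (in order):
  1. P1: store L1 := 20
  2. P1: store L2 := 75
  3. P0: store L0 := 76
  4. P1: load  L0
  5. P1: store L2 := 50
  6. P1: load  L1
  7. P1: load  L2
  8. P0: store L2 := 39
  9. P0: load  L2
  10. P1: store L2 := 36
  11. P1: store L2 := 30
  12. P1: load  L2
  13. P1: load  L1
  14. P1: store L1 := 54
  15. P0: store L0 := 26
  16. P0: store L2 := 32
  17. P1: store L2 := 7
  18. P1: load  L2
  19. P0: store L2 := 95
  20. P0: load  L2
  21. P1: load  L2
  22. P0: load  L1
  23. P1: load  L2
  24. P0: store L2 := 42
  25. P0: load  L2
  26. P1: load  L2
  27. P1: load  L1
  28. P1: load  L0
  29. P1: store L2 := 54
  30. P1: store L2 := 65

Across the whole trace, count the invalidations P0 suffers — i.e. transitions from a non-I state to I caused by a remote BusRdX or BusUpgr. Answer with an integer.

1. P1: store L1 := 20  bus=[BusRdX]  L1: P0=I P1=M  mem[L1]=70
2. P1: store L2 := 75  bus=[BusRdX]  L2: P0=I P1=M  mem[L2]=20
3. P0: store L0 := 76  bus=[BusRdX]  L0: P0=M P1=I  mem[L0]=30
4. P1: load  L0  bus=[BusRd,Flush]  L0: P0=S P1=S  mem[L0]=76
5. P1: store L2 := 50  bus=[-]  L2: P0=I P1=M  mem[L2]=20
6. P1: load  L1  bus=[-]  L1: P0=I P1=M  mem[L1]=70
7. P1: load  L2  bus=[-]  L2: P0=I P1=M  mem[L2]=20
8. P0: store L2 := 39  bus=[BusRdX,Flush]  L2: P0=M P1=I  mem[L2]=50
9. P0: load  L2  bus=[-]  L2: P0=M P1=I  mem[L2]=50
10. P1: store L2 := 36  bus=[BusRdX,Flush]  L2: P0=I P1=M  mem[L2]=39
11. P1: store L2 := 30  bus=[-]  L2: P0=I P1=M  mem[L2]=39
12. P1: load  L2  bus=[-]  L2: P0=I P1=M  mem[L2]=39
13. P1: load  L1  bus=[-]  L1: P0=I P1=M  mem[L1]=70
14. P1: store L1 := 54  bus=[-]  L1: P0=I P1=M  mem[L1]=70
15. P0: store L0 := 26  bus=[BusRdX]  L0: P0=M P1=I  mem[L0]=76
16. P0: store L2 := 32  bus=[BusRdX,Flush]  L2: P0=M P1=I  mem[L2]=30
17. P1: store L2 := 7  bus=[BusRdX,Flush]  L2: P0=I P1=M  mem[L2]=32
18. P1: load  L2  bus=[-]  L2: P0=I P1=M  mem[L2]=32
19. P0: store L2 := 95  bus=[BusRdX,Flush]  L2: P0=M P1=I  mem[L2]=7
20. P0: load  L2  bus=[-]  L2: P0=M P1=I  mem[L2]=7
21. P1: load  L2  bus=[BusRd,Flush]  L2: P0=S P1=S  mem[L2]=95
22. P0: load  L1  bus=[BusRd,Flush]  L1: P0=S P1=S  mem[L1]=54
23. P1: load  L2  bus=[-]  L2: P0=S P1=S  mem[L2]=95
24. P0: store L2 := 42  bus=[BusRdX]  L2: P0=M P1=I  mem[L2]=95
25. P0: load  L2  bus=[-]  L2: P0=M P1=I  mem[L2]=95
26. P1: load  L2  bus=[BusRd,Flush]  L2: P0=S P1=S  mem[L2]=42
27. P1: load  L1  bus=[-]  L1: P0=S P1=S  mem[L1]=54
28. P1: load  L0  bus=[BusRd,Flush]  L0: P0=S P1=S  mem[L0]=26
29. P1: store L2 := 54  bus=[BusRdX]  L2: P0=I P1=M  mem[L2]=42
30. P1: store L2 := 65  bus=[-]  L2: P0=I P1=M  mem[L2]=42

invalidations = 3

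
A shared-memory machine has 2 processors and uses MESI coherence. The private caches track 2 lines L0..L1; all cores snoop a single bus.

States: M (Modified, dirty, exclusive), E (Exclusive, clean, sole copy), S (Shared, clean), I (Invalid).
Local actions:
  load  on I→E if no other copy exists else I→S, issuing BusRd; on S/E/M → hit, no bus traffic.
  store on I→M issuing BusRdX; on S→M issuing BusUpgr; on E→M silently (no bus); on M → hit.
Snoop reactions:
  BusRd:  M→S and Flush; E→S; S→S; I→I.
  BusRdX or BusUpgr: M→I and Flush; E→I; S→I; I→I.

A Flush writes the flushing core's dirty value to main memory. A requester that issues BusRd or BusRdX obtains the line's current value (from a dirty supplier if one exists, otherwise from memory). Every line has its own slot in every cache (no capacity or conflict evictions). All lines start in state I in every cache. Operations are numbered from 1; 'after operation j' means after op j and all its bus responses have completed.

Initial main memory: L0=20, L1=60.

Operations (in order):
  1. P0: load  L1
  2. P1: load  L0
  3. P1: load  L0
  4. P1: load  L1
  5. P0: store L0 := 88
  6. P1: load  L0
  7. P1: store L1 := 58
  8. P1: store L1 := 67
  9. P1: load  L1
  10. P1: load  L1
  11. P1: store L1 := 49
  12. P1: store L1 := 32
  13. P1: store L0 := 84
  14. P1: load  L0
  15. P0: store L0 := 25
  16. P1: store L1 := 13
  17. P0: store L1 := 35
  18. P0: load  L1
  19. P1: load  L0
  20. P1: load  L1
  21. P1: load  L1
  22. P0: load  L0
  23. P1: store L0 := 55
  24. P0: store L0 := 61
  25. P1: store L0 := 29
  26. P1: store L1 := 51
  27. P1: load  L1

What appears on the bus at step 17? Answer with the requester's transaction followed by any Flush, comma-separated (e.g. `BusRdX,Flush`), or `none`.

bus = BusRdX,Flush

1. P0: load  L1  bus=[BusRd]  L1: P0=E P1=I  mem[L1]=60
2. P1: load  L0  bus=[BusRd]  L0: P0=I P1=E  mem[L0]=20
3. P1: load  L0  bus=[-]  L0: P0=I P1=E  mem[L0]=20
4. P1: load  L1  bus=[BusRd]  L1: P0=S P1=S  mem[L1]=60
5. P0: store L0 := 88  bus=[BusRdX]  L0: P0=M P1=I  mem[L0]=20
6. P1: load  L0  bus=[BusRd,Flush]  L0: P0=S P1=S  mem[L0]=88
7. P1: store L1 := 58  bus=[BusUpgr]  L1: P0=I P1=M  mem[L1]=60
8. P1: store L1 := 67  bus=[-]  L1: P0=I P1=M  mem[L1]=60
9. P1: load  L1  bus=[-]  L1: P0=I P1=M  mem[L1]=60
10. P1: load  L1  bus=[-]  L1: P0=I P1=M  mem[L1]=60
11. P1: store L1 := 49  bus=[-]  L1: P0=I P1=M  mem[L1]=60
12. P1: store L1 := 32  bus=[-]  L1: P0=I P1=M  mem[L1]=60
13. P1: store L0 := 84  bus=[BusUpgr]  L0: P0=I P1=M  mem[L0]=88
14. P1: load  L0  bus=[-]  L0: P0=I P1=M  mem[L0]=88
15. P0: store L0 := 25  bus=[BusRdX,Flush]  L0: P0=M P1=I  mem[L0]=84
16. P1: store L1 := 13  bus=[-]  L1: P0=I P1=M  mem[L1]=60
17. P0: store L1 := 35  bus=[BusRdX,Flush]  L1: P0=M P1=I  mem[L1]=13
18. P0: load  L1  bus=[-]  L1: P0=M P1=I  mem[L1]=13
19. P1: load  L0  bus=[BusRd,Flush]  L0: P0=S P1=S  mem[L0]=25
20. P1: load  L1  bus=[BusRd,Flush]  L1: P0=S P1=S  mem[L1]=35
21. P1: load  L1  bus=[-]  L1: P0=S P1=S  mem[L1]=35
22. P0: load  L0  bus=[-]  L0: P0=S P1=S  mem[L0]=25
23. P1: store L0 := 55  bus=[BusUpgr]  L0: P0=I P1=M  mem[L0]=25
24. P0: store L0 := 61  bus=[BusRdX,Flush]  L0: P0=M P1=I  mem[L0]=55
25. P1: store L0 := 29  bus=[BusRdX,Flush]  L0: P0=I P1=M  mem[L0]=61
26. P1: store L1 := 51  bus=[BusUpgr]  L1: P0=I P1=M  mem[L1]=35
27. P1: load  L1  bus=[-]  L1: P0=I P1=M  mem[L1]=35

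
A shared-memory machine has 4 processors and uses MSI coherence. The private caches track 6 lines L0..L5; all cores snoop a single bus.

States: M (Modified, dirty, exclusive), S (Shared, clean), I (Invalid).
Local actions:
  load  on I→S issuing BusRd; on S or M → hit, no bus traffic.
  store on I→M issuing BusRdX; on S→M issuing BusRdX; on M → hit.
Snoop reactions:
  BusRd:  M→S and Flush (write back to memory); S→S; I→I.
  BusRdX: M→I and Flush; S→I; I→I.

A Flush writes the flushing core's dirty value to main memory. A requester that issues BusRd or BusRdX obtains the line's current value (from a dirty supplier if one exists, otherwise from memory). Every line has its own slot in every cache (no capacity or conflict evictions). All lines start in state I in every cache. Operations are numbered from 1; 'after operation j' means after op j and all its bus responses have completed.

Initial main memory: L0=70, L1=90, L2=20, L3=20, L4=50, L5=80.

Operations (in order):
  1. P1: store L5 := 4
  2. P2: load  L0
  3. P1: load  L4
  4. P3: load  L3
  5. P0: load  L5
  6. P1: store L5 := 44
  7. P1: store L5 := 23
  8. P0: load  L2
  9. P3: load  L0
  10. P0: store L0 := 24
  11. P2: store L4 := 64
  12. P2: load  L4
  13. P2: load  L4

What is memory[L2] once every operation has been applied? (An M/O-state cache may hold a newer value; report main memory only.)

1. P1: store L5 := 4  bus=[BusRdX]  L5: P0=I P1=M P2=I P3=I  mem[L5]=80
2. P2: load  L0  bus=[BusRd]  L0: P0=I P1=I P2=S P3=I  mem[L0]=70
3. P1: load  L4  bus=[BusRd]  L4: P0=I P1=S P2=I P3=I  mem[L4]=50
4. P3: load  L3  bus=[BusRd]  L3: P0=I P1=I P2=I P3=S  mem[L3]=20
5. P0: load  L5  bus=[BusRd,Flush]  L5: P0=S P1=S P2=I P3=I  mem[L5]=4
6. P1: store L5 := 44  bus=[BusRdX]  L5: P0=I P1=M P2=I P3=I  mem[L5]=4
7. P1: store L5 := 23  bus=[-]  L5: P0=I P1=M P2=I P3=I  mem[L5]=4
8. P0: load  L2  bus=[BusRd]  L2: P0=S P1=I P2=I P3=I  mem[L2]=20
9. P3: load  L0  bus=[BusRd]  L0: P0=I P1=I P2=S P3=S  mem[L0]=70
10. P0: store L0 := 24  bus=[BusRdX]  L0: P0=M P1=I P2=I P3=I  mem[L0]=70
11. P2: store L4 := 64  bus=[BusRdX]  L4: P0=I P1=I P2=M P3=I  mem[L4]=50
12. P2: load  L4  bus=[-]  L4: P0=I P1=I P2=M P3=I  mem[L4]=50
13. P2: load  L4  bus=[-]  L4: P0=I P1=I P2=M P3=I  mem[L4]=50

memory[L2] = 20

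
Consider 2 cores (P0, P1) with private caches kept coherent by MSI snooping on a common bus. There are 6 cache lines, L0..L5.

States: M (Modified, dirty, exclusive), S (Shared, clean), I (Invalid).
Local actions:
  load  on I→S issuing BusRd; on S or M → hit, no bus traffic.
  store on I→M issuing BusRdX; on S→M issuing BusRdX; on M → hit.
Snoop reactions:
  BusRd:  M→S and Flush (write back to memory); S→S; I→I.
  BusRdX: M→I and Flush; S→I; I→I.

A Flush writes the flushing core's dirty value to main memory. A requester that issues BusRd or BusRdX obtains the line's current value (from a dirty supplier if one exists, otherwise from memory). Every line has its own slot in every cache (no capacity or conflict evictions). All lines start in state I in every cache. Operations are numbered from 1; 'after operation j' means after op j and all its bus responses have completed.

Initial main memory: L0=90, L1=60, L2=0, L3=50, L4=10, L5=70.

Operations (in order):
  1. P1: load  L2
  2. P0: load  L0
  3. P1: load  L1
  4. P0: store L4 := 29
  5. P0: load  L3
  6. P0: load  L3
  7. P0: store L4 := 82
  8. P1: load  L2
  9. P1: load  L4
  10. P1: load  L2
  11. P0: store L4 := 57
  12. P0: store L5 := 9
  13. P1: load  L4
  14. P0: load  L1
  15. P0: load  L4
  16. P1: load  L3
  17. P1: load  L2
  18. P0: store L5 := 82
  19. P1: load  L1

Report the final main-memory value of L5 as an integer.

[1] P1: load  L2 | P0:I, P1:S(0) | bus: BusRd
[2] P0: load  L0 | P0:S(90), P1:I | bus: BusRd
[3] P1: load  L1 | P0:I, P1:S(60) | bus: BusRd
[4] P0: store L4 := 29 | P0:M(29), P1:I | bus: BusRdX
[5] P0: load  L3 | P0:S(50), P1:I | bus: BusRd
[6] P0: load  L3 | P0:S(50), P1:I | bus: none
[7] P0: store L4 := 82 | P0:M(82), P1:I | bus: none
[8] P1: load  L2 | P0:I, P1:S(0) | bus: none
[9] P1: load  L4 | P0:S(82), P1:S(82) | bus: BusRd,Flush
[10] P1: load  L2 | P0:I, P1:S(0) | bus: none
[11] P0: store L4 := 57 | P0:M(57), P1:I | bus: BusRdX
[12] P0: store L5 := 9 | P0:M(9), P1:I | bus: BusRdX
[13] P1: load  L4 | P0:S(57), P1:S(57) | bus: BusRd,Flush
[14] P0: load  L1 | P0:S(60), P1:S(60) | bus: BusRd
[15] P0: load  L4 | P0:S(57), P1:S(57) | bus: none
[16] P1: load  L3 | P0:S(50), P1:S(50) | bus: BusRd
[17] P1: load  L2 | P0:I, P1:S(0) | bus: none
[18] P0: store L5 := 82 | P0:M(82), P1:I | bus: none
[19] P1: load  L1 | P0:S(60), P1:S(60) | bus: none

memory[L5] = 70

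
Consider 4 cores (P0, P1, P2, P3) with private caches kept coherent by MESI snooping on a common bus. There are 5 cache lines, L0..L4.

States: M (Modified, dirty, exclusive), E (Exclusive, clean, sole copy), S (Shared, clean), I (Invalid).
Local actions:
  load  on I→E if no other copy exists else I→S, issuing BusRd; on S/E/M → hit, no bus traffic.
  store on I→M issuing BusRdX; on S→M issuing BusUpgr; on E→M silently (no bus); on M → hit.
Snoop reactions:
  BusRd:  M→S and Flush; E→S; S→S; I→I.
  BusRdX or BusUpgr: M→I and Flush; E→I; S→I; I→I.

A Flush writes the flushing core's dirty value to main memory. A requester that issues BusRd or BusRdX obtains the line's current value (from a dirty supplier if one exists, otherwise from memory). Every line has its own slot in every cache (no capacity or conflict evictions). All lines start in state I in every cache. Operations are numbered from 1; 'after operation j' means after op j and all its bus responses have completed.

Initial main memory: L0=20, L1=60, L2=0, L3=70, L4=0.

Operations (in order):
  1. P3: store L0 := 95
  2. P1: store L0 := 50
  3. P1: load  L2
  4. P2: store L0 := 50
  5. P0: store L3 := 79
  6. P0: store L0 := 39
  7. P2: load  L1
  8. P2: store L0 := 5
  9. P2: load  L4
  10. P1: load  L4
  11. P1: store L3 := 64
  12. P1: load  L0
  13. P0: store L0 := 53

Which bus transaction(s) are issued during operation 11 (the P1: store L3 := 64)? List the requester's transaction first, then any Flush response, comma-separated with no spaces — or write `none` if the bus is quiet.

bus = BusRdX,Flush

[1] P3: store L0 := 95 | P0:I, P1:I, P2:I, P3:M(95) | bus: BusRdX
[2] P1: store L0 := 50 | P0:I, P1:M(50), P2:I, P3:I | bus: BusRdX,Flush
[3] P1: load  L2 | P0:I, P1:E(0), P2:I, P3:I | bus: BusRd
[4] P2: store L0 := 50 | P0:I, P1:I, P2:M(50), P3:I | bus: BusRdX,Flush
[5] P0: store L3 := 79 | P0:M(79), P1:I, P2:I, P3:I | bus: BusRdX
[6] P0: store L0 := 39 | P0:M(39), P1:I, P2:I, P3:I | bus: BusRdX,Flush
[7] P2: load  L1 | P0:I, P1:I, P2:E(60), P3:I | bus: BusRd
[8] P2: store L0 := 5 | P0:I, P1:I, P2:M(5), P3:I | bus: BusRdX,Flush
[9] P2: load  L4 | P0:I, P1:I, P2:E(0), P3:I | bus: BusRd
[10] P1: load  L4 | P0:I, P1:S(0), P2:S(0), P3:I | bus: BusRd
[11] P1: store L3 := 64 | P0:I, P1:M(64), P2:I, P3:I | bus: BusRdX,Flush
[12] P1: load  L0 | P0:I, P1:S(5), P2:S(5), P3:I | bus: BusRd,Flush
[13] P0: store L0 := 53 | P0:M(53), P1:I, P2:I, P3:I | bus: BusRdX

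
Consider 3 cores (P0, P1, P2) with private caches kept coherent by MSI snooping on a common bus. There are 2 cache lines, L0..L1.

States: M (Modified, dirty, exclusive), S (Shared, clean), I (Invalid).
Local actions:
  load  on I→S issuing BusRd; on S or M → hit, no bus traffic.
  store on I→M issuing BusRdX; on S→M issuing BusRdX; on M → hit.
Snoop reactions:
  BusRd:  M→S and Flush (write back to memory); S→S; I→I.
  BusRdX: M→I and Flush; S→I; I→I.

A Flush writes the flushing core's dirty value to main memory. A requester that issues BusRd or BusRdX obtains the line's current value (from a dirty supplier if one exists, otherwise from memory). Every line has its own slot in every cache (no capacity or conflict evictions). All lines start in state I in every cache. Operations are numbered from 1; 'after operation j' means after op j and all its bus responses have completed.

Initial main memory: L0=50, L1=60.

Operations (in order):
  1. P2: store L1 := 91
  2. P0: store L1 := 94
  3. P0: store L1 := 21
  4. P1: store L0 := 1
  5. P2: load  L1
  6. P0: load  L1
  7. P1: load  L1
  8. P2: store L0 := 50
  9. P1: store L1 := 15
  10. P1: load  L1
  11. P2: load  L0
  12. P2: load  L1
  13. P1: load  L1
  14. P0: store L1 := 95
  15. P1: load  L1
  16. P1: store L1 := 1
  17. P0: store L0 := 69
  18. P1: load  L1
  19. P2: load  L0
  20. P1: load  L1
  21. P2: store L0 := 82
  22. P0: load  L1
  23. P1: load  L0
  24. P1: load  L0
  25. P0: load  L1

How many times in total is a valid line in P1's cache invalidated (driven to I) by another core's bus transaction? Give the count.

[1] P2: store L1 := 91 | P0:I, P1:I, P2:M(91) | bus: BusRdX
[2] P0: store L1 := 94 | P0:M(94), P1:I, P2:I | bus: BusRdX,Flush
[3] P0: store L1 := 21 | P0:M(21), P1:I, P2:I | bus: none
[4] P1: store L0 := 1 | P0:I, P1:M(1), P2:I | bus: BusRdX
[5] P2: load  L1 | P0:S(21), P1:I, P2:S(21) | bus: BusRd,Flush
[6] P0: load  L1 | P0:S(21), P1:I, P2:S(21) | bus: none
[7] P1: load  L1 | P0:S(21), P1:S(21), P2:S(21) | bus: BusRd
[8] P2: store L0 := 50 | P0:I, P1:I, P2:M(50) | bus: BusRdX,Flush
[9] P1: store L1 := 15 | P0:I, P1:M(15), P2:I | bus: BusRdX
[10] P1: load  L1 | P0:I, P1:M(15), P2:I | bus: none
[11] P2: load  L0 | P0:I, P1:I, P2:M(50) | bus: none
[12] P2: load  L1 | P0:I, P1:S(15), P2:S(15) | bus: BusRd,Flush
[13] P1: load  L1 | P0:I, P1:S(15), P2:S(15) | bus: none
[14] P0: store L1 := 95 | P0:M(95), P1:I, P2:I | bus: BusRdX
[15] P1: load  L1 | P0:S(95), P1:S(95), P2:I | bus: BusRd,Flush
[16] P1: store L1 := 1 | P0:I, P1:M(1), P2:I | bus: BusRdX
[17] P0: store L0 := 69 | P0:M(69), P1:I, P2:I | bus: BusRdX,Flush
[18] P1: load  L1 | P0:I, P1:M(1), P2:I | bus: none
[19] P2: load  L0 | P0:S(69), P1:I, P2:S(69) | bus: BusRd,Flush
[20] P1: load  L1 | P0:I, P1:M(1), P2:I | bus: none
[21] P2: store L0 := 82 | P0:I, P1:I, P2:M(82) | bus: BusRdX
[22] P0: load  L1 | P0:S(1), P1:S(1), P2:I | bus: BusRd,Flush
[23] P1: load  L0 | P0:I, P1:S(82), P2:S(82) | bus: BusRd,Flush
[24] P1: load  L0 | P0:I, P1:S(82), P2:S(82) | bus: none
[25] P0: load  L1 | P0:S(1), P1:S(1), P2:I | bus: none

invalidations = 2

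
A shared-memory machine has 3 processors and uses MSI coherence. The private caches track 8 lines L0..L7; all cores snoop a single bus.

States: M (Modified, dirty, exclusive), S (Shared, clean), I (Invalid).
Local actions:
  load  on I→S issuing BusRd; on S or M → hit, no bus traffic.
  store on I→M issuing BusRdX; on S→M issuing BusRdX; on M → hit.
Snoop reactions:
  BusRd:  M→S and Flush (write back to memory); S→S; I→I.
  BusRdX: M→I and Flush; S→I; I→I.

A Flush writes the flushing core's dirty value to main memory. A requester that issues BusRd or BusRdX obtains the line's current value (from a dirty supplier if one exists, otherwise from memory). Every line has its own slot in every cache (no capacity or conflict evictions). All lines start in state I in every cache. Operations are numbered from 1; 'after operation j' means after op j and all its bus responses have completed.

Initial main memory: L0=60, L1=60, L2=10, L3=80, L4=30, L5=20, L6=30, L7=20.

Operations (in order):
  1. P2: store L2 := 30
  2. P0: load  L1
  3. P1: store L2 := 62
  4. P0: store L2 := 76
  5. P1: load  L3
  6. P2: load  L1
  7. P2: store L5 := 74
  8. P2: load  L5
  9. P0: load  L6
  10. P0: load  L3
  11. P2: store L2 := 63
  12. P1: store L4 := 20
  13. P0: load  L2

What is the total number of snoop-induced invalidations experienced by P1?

  op1 P2: store L2 := 30 → I/I/M on L2; bus BusRdX; mem=10
  op2 P0: load  L1 → S/I/I on L1; bus BusRd; mem=60
  op3 P1: store L2 := 62 → I/M/I on L2; bus BusRdX Flush; mem=30
  op4 P0: store L2 := 76 → M/I/I on L2; bus BusRdX Flush; mem=62
  op5 P1: load  L3 → I/S/I on L3; bus BusRd; mem=80
  op6 P2: load  L1 → S/I/S on L1; bus BusRd; mem=60
  op7 P2: store L5 := 74 → I/I/M on L5; bus BusRdX; mem=20
  op8 P2: load  L5 → I/I/M on L5; bus (none); mem=20
  op9 P0: load  L6 → S/I/I on L6; bus BusRd; mem=30
  op10 P0: load  L3 → S/S/I on L3; bus BusRd; mem=80
  op11 P2: store L2 := 63 → I/I/M on L2; bus BusRdX Flush; mem=76
  op12 P1: store L4 := 20 → I/M/I on L4; bus BusRdX; mem=30
  op13 P0: load  L2 → S/I/S on L2; bus BusRd Flush; mem=63

invalidations = 1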